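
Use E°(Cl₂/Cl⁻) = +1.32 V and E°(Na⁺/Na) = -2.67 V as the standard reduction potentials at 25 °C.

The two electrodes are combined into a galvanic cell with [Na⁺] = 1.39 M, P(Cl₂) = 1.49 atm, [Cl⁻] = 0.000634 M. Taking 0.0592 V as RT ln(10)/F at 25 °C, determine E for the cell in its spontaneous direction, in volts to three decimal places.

Cl₂/Cl⁻ is the cathode (higher E°), Na⁺/Na the anode: E°cell = +1.32 − (-2.67) = +3.99 V, n = 2.
Overall: Cl₂(g) + 2 Na(s) → 2 Cl⁻(aq) + 2 Na⁺(aq)
Q = [Cl⁻]^2·[Na⁺]^2 / (P(Cl₂)); log Q = -6.283.
E = E° − (0.0592/n) log Q = +3.99 − (0.0592/2)(-6.283) = +4.176 V.

+4.176 V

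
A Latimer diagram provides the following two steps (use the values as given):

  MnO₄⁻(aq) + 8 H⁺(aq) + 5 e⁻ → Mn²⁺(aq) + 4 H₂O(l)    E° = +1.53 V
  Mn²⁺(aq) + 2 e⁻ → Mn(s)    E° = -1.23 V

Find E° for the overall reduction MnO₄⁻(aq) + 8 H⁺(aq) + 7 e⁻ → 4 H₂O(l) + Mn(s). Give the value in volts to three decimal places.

Standard free energies of sequential steps add: ΔG°₃ = ΔG°₁ + ΔG°₂, so n₃E°₃ = n₁E°₁ + n₂E°₂.
E°₃ = (5×+1.53 + 2×-1.23) / 7 = (+5.190) / 7 = +0.741 V.
Simply averaging or adding the two E° values would be wrong; the electron-weighted sum is required.

+0.741 V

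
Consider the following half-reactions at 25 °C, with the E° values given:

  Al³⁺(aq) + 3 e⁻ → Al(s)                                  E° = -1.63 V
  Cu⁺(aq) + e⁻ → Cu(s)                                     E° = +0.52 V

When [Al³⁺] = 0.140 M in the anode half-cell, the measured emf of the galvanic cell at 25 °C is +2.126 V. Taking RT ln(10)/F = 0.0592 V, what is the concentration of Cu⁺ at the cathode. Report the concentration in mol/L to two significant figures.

0.20 M

Cu⁺/Cu is the cathode, Al³⁺/Al the anode: E°cell = +2.15 V, n = 3.
Overall reaction: 3 Cu⁺(aq) + Al(s) → 3 Cu(s) + Al³⁺(aq); Q = [Al³⁺]^1/[Cu⁺]^3.
From E = E° − (0.0592/n) log Q: log Q = (E° − E)·n/0.0592 = (+2.15 − (+2.126))·3/0.0592 = 1.2162.
So 3·log[Cu⁺] = 1·log(0.14) − log Q = -0.8539 − (1.2162) = -2.0701; log[Cu⁺] = -2.0701 / 3 = -0.6900; [Cu⁺] = 10^(-0.6900) ≈ 0.20 M.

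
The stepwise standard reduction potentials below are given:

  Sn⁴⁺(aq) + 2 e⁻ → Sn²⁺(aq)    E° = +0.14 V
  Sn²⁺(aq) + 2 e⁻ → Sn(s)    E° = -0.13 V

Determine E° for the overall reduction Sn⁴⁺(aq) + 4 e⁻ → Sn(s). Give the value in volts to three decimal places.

Standard free energies of sequential steps add: ΔG°₃ = ΔG°₁ + ΔG°₂, so n₃E°₃ = n₁E°₁ + n₂E°₂.
E°₃ = (2×+0.14 + 2×-0.13) / 4 = (+0.020) / 4 = +0.005 V.

+0.005 V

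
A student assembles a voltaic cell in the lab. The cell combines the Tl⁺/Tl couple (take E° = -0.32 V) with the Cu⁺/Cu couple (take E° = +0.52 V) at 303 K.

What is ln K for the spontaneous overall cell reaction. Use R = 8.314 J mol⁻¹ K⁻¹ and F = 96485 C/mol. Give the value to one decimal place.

Cathode: Cu⁺/Cu; anode: Tl⁺/Tl. E°cell = (+0.52) − (-0.32) = +0.84 V, with n = 1.
ΔG° = −nFE° = −RT ln K, so ln K = nFE°/(RT) = (1)(96485)(+0.84) / ((8.314)(303)) = 32.173.

32.2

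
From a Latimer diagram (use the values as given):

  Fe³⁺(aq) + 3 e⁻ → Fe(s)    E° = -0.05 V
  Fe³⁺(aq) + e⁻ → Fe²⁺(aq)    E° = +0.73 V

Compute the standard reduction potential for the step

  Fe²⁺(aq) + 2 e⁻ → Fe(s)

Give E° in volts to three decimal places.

Sequential free energies add, so n₃E°₃ = n₁E°₁ + n₂E°₂.
With n₃ = 3, and the known step contributing 1×(+0.73) V, the unknown satisfies 2·E° = 3×(-0.05) − 1×(+0.73) = -0.880.
E° = -0.880 / 2 = -0.440 V.

-0.440 V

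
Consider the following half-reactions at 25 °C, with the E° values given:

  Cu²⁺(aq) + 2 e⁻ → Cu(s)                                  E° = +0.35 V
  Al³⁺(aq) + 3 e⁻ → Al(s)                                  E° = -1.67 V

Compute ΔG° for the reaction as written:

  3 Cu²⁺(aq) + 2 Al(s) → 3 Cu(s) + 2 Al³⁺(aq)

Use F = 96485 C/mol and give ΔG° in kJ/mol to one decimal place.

-1169.4 kJ/mol

As written, Cu²⁺/Cu is reduced (cathode) and Al³⁺/Al is oxidised (anode), so E°cell = (+0.35) − (-1.67) = +2.02 V.
Balancing electrons gives n = 6.
ΔG° = −nFE° = −(6)(96485)(+2.02) = -1,169,398 J = -1169.4 kJ/mol.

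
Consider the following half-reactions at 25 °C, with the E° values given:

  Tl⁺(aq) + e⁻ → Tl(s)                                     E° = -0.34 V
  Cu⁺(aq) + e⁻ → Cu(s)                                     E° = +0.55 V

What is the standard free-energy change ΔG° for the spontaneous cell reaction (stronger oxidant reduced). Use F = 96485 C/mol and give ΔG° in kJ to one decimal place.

Cu⁺/Cu (E° = +0.55 V) is the cathode; Tl⁺/Tl (E° = -0.34 V) is the anode, so E°cell = +0.89 V.
Balancing electrons gives n = 1 (lcm of 1 and 1).
ΔG° = −nFE° = −(1)(96485)(+0.89) = -85,872 J = -85.9 kJ.

-85.9 kJ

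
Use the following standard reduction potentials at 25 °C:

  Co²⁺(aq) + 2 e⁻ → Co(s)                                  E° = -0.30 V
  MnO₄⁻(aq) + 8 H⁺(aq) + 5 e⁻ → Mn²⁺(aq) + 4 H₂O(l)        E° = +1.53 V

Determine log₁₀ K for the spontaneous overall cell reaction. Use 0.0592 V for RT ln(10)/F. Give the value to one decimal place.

Cathode: MnO₄⁻/Mn²⁺; anode: Co²⁺/Co. E°cell = +1.83 V, n = 10.
log K = nE°cell / 0.0592 = (10)(+1.83) / 0.0592 = 309.1.

309.1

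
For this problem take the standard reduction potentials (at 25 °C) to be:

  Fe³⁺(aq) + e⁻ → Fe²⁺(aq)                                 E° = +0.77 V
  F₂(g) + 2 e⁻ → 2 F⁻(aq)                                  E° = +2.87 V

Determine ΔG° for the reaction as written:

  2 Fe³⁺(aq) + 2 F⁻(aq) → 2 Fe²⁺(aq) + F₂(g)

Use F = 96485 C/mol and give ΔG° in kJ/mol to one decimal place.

+405.2 kJ/mol

As written, Fe³⁺/Fe²⁺ is reduced (cathode) and F₂/F⁻ is oxidised (anode), so E°cell = (+0.77) − (+2.87) = -2.10 V.
Balancing electrons gives n = 2.
ΔG° = −nFE° = −(2)(96485)(-2.10) = 405,237 J = +405.2 kJ/mol.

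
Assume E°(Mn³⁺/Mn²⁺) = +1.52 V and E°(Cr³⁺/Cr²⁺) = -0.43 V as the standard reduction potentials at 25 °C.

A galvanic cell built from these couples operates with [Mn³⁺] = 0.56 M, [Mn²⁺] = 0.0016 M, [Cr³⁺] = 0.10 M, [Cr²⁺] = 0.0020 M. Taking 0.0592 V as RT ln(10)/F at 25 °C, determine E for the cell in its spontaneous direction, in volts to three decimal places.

Mn³⁺/Mn²⁺ is the cathode (higher E°), Cr³⁺/Cr²⁺ the anode: E°cell = +1.52 − (-0.43) = +1.95 V, n = 1.
Overall: Mn³⁺(aq) + Cr²⁺(aq) → Mn²⁺(aq) + Cr³⁺(aq)
Q = [Mn²⁺]·[Cr³⁺] / ([Mn³⁺]·[Cr²⁺]); log Q = -0.845.
E = E° − (0.0592/n) log Q = +1.95 − (0.0592/1)(-0.845) = +2.000 V.

+2.000 V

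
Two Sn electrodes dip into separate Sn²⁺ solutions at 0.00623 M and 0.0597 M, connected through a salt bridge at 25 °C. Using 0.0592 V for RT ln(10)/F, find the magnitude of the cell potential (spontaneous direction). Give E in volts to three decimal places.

+0.029 V

For a concentration cell E°cell = 0. The 0.0597 M side is the cathode (reduction is favoured where [Sn²⁺] is higher).
With n = 2, E = −(0.0592/2) log([Sn²⁺]ₐₙ/[Sn²⁺]꜀ₐₜ) = −(0.0592/2) log(0.00623/0.0597) = −(0.0592/2)(-0.981) = +0.029 V.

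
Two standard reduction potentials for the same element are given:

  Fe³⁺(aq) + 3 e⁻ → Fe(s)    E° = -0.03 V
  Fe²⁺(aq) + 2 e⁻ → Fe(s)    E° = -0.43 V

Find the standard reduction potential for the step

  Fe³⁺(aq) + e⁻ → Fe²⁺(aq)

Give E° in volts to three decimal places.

Sequential free energies add, so n₃E°₃ = n₁E°₁ + n₂E°₂.
With n₃ = 3, and the known step contributing 2×(-0.43) V, the unknown satisfies 1·E° = 3×(-0.03) − 2×(-0.43) = +0.770.
E° = +0.770 / 1 = +0.770 V.

+0.770 V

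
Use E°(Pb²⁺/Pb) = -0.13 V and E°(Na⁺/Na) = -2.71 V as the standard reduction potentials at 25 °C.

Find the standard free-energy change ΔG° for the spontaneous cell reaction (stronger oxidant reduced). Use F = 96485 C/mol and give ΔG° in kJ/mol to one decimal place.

-497.9 kJ/mol

Pb²⁺/Pb (E° = -0.13 V) is the cathode; Na⁺/Na (E° = -2.71 V) is the anode, so E°cell = +2.58 V.
Balancing electrons gives n = 2 (lcm of 2 and 1).
ΔG° = −nFE° = −(2)(96485)(+2.58) = -497,863 J = -497.9 kJ/mol.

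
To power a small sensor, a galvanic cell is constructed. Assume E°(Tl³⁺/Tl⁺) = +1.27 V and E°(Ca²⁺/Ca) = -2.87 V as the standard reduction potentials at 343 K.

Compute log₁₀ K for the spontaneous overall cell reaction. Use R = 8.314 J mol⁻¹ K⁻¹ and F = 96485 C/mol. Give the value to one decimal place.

121.7

Cathode: Tl³⁺/Tl⁺; anode: Ca²⁺/Ca. E°cell = (+1.27) − (-2.87) = +4.14 V, with n = 2.
ΔG° = −nFE° = −RT ln K, so ln K = nFE°/(RT) = (2)(96485)(+4.14) / ((8.314)(343)) = 280.147.
log₁₀ K = 280.147 / ln 10 = 121.7.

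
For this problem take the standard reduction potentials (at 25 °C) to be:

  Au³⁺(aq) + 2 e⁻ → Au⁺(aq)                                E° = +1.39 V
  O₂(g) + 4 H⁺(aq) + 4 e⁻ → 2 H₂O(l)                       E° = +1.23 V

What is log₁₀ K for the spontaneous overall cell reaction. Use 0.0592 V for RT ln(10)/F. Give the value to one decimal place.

Cathode: Au³⁺/Au⁺; anode: O₂/H₂O. E°cell = +0.16 V, n = 4.
log K = nE°cell / 0.0592 = (4)(+0.16) / 0.0592 = 10.8.

10.8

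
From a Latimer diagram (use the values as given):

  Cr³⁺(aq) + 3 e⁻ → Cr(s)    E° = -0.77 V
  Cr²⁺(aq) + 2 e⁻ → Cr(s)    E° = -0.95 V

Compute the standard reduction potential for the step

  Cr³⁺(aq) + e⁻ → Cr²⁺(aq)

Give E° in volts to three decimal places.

-0.410 V

Sequential free energies add, so n₃E°₃ = n₁E°₁ + n₂E°₂.
With n₃ = 3, and the known step contributing 2×(-0.95) V, the unknown satisfies 1·E° = 3×(-0.77) − 2×(-0.95) = -0.410.
E° = -0.410 / 1 = -0.410 V.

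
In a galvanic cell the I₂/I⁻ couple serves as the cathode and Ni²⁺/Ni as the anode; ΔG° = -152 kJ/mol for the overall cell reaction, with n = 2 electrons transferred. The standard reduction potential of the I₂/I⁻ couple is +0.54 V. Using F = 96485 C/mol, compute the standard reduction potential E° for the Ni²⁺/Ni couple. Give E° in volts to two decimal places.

E°cell = −ΔG°/(nF) = −(-152×10³)/((2)(96485)) = +0.788 V.
Since I₂/I⁻ is the cathode and Ni²⁺/Ni the anode, E°cell = E°(I₂/I⁻) − E°(Ni²⁺/Ni).
So E°(Ni²⁺/Ni) = E°(I₂/I⁻) − E°cell = (+0.54) − (+0.788) = -0.25 V.

-0.25 V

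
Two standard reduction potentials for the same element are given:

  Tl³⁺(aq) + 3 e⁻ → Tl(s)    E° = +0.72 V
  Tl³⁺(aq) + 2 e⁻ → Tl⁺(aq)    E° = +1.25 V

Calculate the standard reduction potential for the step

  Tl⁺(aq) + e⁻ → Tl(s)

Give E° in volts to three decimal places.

Sequential free energies add, so n₃E°₃ = n₁E°₁ + n₂E°₂.
With n₃ = 3, and the known step contributing 2×(+1.25) V, the unknown satisfies 1·E° = 3×(+0.72) − 2×(+1.25) = -0.340.
E° = -0.340 / 1 = -0.340 V.

-0.340 V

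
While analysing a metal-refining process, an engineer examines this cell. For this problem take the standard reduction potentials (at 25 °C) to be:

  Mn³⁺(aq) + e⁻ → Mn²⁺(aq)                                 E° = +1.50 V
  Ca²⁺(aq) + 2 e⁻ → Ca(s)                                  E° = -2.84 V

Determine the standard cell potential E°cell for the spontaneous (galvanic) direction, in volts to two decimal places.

The Mn³⁺/Mn²⁺ couple has the higher reduction potential, so it is the cathode; Ca²⁺/Ca is oxidised at the anode.
E°cell = E°(cathode) − E°(anode) = (+1.50) − (-2.84) = +4.34 V.
Since E°cell > 0, the reaction is spontaneous under standard conditions.

+4.34 V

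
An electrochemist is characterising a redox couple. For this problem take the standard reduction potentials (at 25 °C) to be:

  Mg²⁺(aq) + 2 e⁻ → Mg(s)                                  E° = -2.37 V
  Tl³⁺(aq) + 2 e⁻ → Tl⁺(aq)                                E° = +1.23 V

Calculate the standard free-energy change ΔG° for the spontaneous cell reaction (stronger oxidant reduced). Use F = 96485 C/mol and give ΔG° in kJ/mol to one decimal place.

-694.7 kJ/mol

Tl³⁺/Tl⁺ (E° = +1.23 V) is the cathode; Mg²⁺/Mg (E° = -2.37 V) is the anode, so E°cell = +3.60 V.
Balancing electrons gives n = 2 (lcm of 2 and 2).
ΔG° = −nFE° = −(2)(96485)(+3.60) = -694,692 J = -694.7 kJ/mol.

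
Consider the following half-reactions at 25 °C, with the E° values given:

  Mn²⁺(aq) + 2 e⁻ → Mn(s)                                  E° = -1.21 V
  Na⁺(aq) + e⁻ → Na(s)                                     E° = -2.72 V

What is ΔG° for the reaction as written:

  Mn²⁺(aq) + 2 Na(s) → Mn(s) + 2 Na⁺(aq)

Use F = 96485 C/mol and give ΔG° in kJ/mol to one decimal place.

-291.4 kJ/mol

As written, Mn²⁺/Mn is reduced (cathode) and Na⁺/Na is oxidised (anode), so E°cell = (-1.21) − (-2.72) = +1.51 V.
Balancing electrons gives n = 2.
ΔG° = −nFE° = −(2)(96485)(+1.51) = -291,385 J = -291.4 kJ/mol.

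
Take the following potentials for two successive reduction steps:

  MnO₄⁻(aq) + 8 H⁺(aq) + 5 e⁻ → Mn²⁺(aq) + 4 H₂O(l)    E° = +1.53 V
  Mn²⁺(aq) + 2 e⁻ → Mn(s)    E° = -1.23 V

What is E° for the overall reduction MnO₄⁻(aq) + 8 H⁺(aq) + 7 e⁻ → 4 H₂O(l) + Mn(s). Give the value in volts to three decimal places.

+0.741 V

Standard free energies of sequential steps add: ΔG°₃ = ΔG°₁ + ΔG°₂, so n₃E°₃ = n₁E°₁ + n₂E°₂.
E°₃ = (5×+1.53 + 2×-1.23) / 7 = (+5.190) / 7 = +0.741 V.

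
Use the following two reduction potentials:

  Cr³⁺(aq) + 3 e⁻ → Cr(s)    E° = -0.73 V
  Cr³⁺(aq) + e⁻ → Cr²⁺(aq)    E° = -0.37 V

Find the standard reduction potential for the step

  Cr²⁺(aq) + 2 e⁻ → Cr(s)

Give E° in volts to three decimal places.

Sequential free energies add, so n₃E°₃ = n₁E°₁ + n₂E°₂.
With n₃ = 3, and the known step contributing 1×(-0.37) V, the unknown satisfies 2·E° = 3×(-0.73) − 1×(-0.37) = -1.820.
E° = -1.820 / 2 = -0.910 V.

-0.910 V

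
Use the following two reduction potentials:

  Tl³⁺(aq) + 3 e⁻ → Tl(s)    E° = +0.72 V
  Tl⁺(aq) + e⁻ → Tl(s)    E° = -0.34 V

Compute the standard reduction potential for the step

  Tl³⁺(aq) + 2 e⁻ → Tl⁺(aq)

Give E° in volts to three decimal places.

Sequential free energies add, so n₃E°₃ = n₁E°₁ + n₂E°₂.
With n₃ = 3, and the known step contributing 1×(-0.34) V, the unknown satisfies 2·E° = 3×(+0.72) − 1×(-0.34) = +2.500.
E° = +2.500 / 2 = +1.250 V.

+1.250 V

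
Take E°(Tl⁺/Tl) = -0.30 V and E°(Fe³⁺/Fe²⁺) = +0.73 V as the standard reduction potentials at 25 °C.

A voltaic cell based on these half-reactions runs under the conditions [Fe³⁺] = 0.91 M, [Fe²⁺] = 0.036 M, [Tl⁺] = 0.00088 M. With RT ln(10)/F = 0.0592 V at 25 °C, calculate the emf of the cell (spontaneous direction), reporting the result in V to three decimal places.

+1.294 V

Fe³⁺/Fe²⁺ is the cathode (higher E°), Tl⁺/Tl the anode: E°cell = +0.73 − (-0.30) = +1.03 V, n = 1.
Overall: Fe³⁺(aq) + Tl(s) → Fe²⁺(aq) + Tl⁺(aq)
Q = [Fe²⁺]·[Tl⁺] / ([Fe³⁺]); log Q = -4.458.
E = E° − (0.0592/n) log Q = +1.03 − (0.0592/1)(-4.458) = +1.294 V.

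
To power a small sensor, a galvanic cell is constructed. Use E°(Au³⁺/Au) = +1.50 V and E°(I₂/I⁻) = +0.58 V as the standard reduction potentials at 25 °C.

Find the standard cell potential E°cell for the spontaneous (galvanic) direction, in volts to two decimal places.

+0.92 V

The Au³⁺/Au couple has the higher reduction potential, so it is the cathode; I₂/I⁻ is oxidised at the anode.
E°cell = E°(cathode) − E°(anode) = (+1.50) − (+0.58) = +0.92 V.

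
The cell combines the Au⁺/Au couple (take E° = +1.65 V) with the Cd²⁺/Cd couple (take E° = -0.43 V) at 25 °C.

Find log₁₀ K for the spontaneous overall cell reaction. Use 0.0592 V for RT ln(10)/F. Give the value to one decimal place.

Cathode: Au⁺/Au; anode: Cd²⁺/Cd. E°cell = +2.08 V, n = 2.
log K = nE°cell / 0.0592 = (2)(+2.08) / 0.0592 = 70.3.

70.3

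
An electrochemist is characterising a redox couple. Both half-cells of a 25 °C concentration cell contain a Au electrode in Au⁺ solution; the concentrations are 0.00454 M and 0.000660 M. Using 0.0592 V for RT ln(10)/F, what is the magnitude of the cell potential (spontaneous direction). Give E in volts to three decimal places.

+0.050 V

For a concentration cell E°cell = 0. The 0.00454 M side is the cathode (reduction is favoured where [Au⁺] is higher).
With n = 1, E = −(0.0592/1) log([Au⁺]ₐₙ/[Au⁺]꜀ₐₜ) = −(0.0592/1) log(0.00066/0.00454) = −(0.0592/1)(-0.838) = +0.050 V.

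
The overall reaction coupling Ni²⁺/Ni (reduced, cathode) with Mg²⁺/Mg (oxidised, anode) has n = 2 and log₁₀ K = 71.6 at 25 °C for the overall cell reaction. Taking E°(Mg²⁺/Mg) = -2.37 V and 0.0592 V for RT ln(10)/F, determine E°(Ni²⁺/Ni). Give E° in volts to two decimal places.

E°cell = (0.0592/n)·log K = (0.0592/2)(71.6) = +2.119 V.
Since Ni²⁺/Ni is the cathode and Mg²⁺/Mg the anode, E°cell = E°(Ni²⁺/Ni) − E°(Mg²⁺/Mg).
So E°(Ni²⁺/Ni) = E°cell + E°(Mg²⁺/Mg) = +2.119 + (-2.37) = -0.25 V.

-0.25 V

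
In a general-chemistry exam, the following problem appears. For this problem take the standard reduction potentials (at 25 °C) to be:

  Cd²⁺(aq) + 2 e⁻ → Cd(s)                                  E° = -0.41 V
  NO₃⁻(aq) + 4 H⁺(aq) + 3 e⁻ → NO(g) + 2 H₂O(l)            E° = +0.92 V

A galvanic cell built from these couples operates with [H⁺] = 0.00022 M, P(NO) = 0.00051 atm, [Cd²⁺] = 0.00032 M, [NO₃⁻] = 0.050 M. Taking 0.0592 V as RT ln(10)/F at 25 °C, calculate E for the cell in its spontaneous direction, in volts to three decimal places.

NO₃⁻/NO is the cathode (higher E°), Cd²⁺/Cd the anode: E°cell = +0.92 − (-0.41) = +1.33 V, n = 6.
Overall: 2 NO₃⁻(aq) + 8 H⁺(aq) + 3 Cd(s) → 2 NO(g) + 4 H₂O(l) + 3 Cd²⁺(aq)
Q = P(NO)^2·[Cd²⁺]^3 / ([NO₃⁻]^2·[H⁺]^8); log Q = 14.793.
E = E° − (0.0592/n) log Q = +1.33 − (0.0592/6)(14.793) = +1.184 V.

+1.184 V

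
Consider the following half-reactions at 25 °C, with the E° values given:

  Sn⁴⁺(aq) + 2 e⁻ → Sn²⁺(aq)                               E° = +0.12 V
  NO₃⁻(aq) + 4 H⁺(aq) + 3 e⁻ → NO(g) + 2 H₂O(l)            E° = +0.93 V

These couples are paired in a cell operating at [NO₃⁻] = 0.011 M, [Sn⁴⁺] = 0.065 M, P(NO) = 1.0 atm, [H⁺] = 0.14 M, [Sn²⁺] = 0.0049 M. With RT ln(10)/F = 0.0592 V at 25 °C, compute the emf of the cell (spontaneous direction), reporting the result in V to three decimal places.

NO₃⁻/NO is the cathode (higher E°), Sn⁴⁺/Sn²⁺ the anode: E°cell = +0.93 − (+0.12) = +0.81 V, n = 6.
Overall: 2 NO₃⁻(aq) + 8 H⁺(aq) + 3 Sn²⁺(aq) → 2 NO(g) + 4 H₂O(l) + 3 Sn⁴⁺(aq)
Q = P(NO)^2·[Sn⁴⁺]^3 / ([NO₃⁻]^2·[H⁺]^8·[Sn²⁺]^3); log Q = 14.116.
E = E° − (0.0592/n) log Q = +0.81 − (0.0592/6)(14.116) = +0.671 V.

+0.671 V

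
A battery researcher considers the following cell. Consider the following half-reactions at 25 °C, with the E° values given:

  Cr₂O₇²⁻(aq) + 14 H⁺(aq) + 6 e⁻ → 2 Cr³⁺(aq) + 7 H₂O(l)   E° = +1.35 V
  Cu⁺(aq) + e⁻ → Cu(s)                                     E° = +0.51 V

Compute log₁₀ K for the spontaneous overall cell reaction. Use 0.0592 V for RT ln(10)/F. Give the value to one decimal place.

Cathode: Cr₂O₇²⁻/Cr³⁺; anode: Cu⁺/Cu. E°cell = +0.84 V, n = 6.
log K = nE°cell / 0.0592 = (6)(+0.84) / 0.0592 = 85.1.

85.1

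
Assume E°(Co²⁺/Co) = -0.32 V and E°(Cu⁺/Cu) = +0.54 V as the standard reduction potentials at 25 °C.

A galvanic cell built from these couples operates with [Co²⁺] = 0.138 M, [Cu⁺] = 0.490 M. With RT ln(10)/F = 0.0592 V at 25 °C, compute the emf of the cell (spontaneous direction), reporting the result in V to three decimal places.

+0.867 V

Cu⁺/Cu is the cathode (higher E°), Co²⁺/Co the anode: E°cell = +0.54 − (-0.32) = +0.86 V, n = 2.
Overall: 2 Cu⁺(aq) + Co(s) → 2 Cu(s) + Co²⁺(aq)
Q = [Co²⁺] / ([Cu⁺]^2); log Q = -0.241.
E = E° − (0.0592/n) log Q = +0.86 − (0.0592/2)(-0.241) = +0.867 V.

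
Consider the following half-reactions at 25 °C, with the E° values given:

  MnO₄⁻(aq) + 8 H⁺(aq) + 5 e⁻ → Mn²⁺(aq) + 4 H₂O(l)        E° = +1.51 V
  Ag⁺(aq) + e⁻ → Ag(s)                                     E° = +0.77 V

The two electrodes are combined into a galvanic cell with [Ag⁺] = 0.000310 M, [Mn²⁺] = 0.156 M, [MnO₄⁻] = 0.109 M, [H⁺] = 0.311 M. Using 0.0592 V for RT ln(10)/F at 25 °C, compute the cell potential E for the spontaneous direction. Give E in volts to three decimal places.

MnO₄⁻/Mn²⁺ is the cathode (higher E°), Ag⁺/Ag the anode: E°cell = +1.51 − (+0.77) = +0.74 V, n = 5.
Overall: MnO₄⁻(aq) + 8 H⁺(aq) + 5 Ag(s) → Mn²⁺(aq) + 4 H₂O(l) + 5 Ag⁺(aq)
Q = [Mn²⁺]·[Ag⁺]^5 / ([MnO₄⁻]·[H⁺]^8); log Q = -13.330.
E = E° − (0.0592/n) log Q = +0.74 − (0.0592/5)(-13.330) = +0.898 V.

+0.898 V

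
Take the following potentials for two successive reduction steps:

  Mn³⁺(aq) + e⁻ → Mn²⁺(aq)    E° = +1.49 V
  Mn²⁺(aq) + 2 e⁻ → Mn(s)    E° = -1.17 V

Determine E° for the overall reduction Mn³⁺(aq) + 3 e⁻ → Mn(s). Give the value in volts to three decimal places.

-0.283 V

Since ΔG° = −nFE° is additive over sequential reductions, n₃E°₃ = n₁E°₁ + n₂E°₂.
E°₃ = (1×+1.49 + 2×-1.17) / 3 = (-0.850) / 3 = -0.283 V.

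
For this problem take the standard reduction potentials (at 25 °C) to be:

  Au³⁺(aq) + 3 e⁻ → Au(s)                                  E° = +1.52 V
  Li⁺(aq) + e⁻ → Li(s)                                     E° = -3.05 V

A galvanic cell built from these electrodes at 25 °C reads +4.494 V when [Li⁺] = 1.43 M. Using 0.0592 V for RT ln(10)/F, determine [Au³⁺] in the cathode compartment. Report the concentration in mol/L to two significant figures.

Au³⁺/Au is the cathode, Li⁺/Li the anode: E°cell = +4.57 V, n = 3.
Overall reaction: Au³⁺(aq) + 3 Li(s) → Au(s) + 3 Li⁺(aq); Q = [Li⁺]^3/[Au³⁺]^1.
From E = E° − (0.0592/n) log Q: log Q = (E° − E)·n/0.0592 = (+4.57 − (+4.494))·3/0.0592 = 3.8514.
So 1·log[Au³⁺] = 3·log(1.43) − log Q = 0.4660 − (3.8514) = -3.3854; [Au³⁺] = 10^(-3.3854) ≈ 0.00041 M.

0.00041 M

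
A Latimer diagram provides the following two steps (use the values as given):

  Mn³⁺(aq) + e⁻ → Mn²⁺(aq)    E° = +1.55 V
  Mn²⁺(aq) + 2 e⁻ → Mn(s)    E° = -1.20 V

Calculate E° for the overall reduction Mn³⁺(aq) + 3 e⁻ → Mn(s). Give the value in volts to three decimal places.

Standard free energies of sequential steps add: ΔG°₃ = ΔG°₁ + ΔG°₂, so n₃E°₃ = n₁E°₁ + n₂E°₂.
E°₃ = (1×+1.55 + 2×-1.20) / 3 = (-0.850) / 3 = -0.283 V.

-0.283 V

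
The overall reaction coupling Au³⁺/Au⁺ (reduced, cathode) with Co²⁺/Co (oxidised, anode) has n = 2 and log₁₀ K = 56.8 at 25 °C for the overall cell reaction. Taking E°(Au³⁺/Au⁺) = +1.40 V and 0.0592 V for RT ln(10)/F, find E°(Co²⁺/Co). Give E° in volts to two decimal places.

E°cell = (0.0592/n)·log K = (0.0592/2)(56.8) = +1.681 V.
Since Au³⁺/Au⁺ is the cathode and Co²⁺/Co the anode, E°cell = E°(Au³⁺/Au⁺) − E°(Co²⁺/Co).
So E°(Co²⁺/Co) = E°(Au³⁺/Au⁺) − E°cell = (+1.40) − (+1.681) = -0.28 V.

-0.28 V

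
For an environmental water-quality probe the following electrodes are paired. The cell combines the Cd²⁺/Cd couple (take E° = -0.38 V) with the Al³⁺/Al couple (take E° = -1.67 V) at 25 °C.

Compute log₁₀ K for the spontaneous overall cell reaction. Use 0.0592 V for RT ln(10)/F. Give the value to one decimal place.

130.7

Cathode: Cd²⁺/Cd; anode: Al³⁺/Al. E°cell = +1.29 V, n = 6.
log K = nE°cell / 0.0592 = (6)(+1.29) / 0.0592 = 130.7.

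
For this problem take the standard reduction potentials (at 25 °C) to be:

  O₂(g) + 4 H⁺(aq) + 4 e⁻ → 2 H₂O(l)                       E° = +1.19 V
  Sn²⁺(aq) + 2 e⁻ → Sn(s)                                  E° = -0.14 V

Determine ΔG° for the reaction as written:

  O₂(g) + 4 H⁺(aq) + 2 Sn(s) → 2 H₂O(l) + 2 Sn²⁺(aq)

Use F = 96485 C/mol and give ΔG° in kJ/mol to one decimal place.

As written, O₂/H₂O is reduced (cathode) and Sn²⁺/Sn is oxidised (anode), so E°cell = (+1.19) − (-0.14) = +1.33 V.
Balancing electrons gives n = 4.
ΔG° = −nFE° = −(4)(96485)(+1.33) = -513,300 J = -513.3 kJ/mol.

-513.3 kJ/mol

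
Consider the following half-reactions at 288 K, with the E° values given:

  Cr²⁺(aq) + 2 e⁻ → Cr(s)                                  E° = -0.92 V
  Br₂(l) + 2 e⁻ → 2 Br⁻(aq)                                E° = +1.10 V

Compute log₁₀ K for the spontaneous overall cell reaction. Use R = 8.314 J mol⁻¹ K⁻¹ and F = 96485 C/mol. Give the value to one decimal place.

Cathode: Br₂/Br⁻; anode: Cr²⁺/Cr. E°cell = (+1.10) − (-0.92) = +2.02 V, with n = 2.
ΔG° = −nFE° = −RT ln K, so ln K = nFE°/(RT) = (2)(96485)(+2.02) / ((8.314)(288)) = 162.794.
log₁₀ K = 162.794 / ln 10 = 70.7.

70.7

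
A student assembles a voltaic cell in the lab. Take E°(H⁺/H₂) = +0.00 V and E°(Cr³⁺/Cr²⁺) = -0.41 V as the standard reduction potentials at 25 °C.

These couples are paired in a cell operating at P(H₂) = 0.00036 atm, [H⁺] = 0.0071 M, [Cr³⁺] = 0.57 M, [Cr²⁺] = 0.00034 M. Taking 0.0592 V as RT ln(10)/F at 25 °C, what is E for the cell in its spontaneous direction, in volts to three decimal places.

H⁺/H₂ is the cathode (higher E°), Cr³⁺/Cr²⁺ the anode: E°cell = +0.00 − (-0.41) = +0.41 V, n = 2.
Overall: 2 H⁺(aq) + 2 Cr²⁺(aq) → H₂(g) + 2 Cr³⁺(aq)
Q = P(H₂)·[Cr³⁺]^2 / ([H⁺]^2·[Cr²⁺]^2); log Q = 7.303.
E = E° − (0.0592/n) log Q = +0.41 − (0.0592/2)(7.303) = +0.194 V.

+0.194 V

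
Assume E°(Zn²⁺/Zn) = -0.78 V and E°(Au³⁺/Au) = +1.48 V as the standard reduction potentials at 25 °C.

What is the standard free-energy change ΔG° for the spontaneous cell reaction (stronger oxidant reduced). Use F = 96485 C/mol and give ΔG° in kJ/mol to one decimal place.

Au³⁺/Au (E° = +1.48 V) is the cathode; Zn²⁺/Zn (E° = -0.78 V) is the anode, so E°cell = +2.26 V.
Balancing electrons gives n = 6 (lcm of 3 and 2).
ΔG° = −nFE° = −(6)(96485)(+2.26) = -1,308,337 J = -1308.3 kJ/mol.

-1308.3 kJ/mol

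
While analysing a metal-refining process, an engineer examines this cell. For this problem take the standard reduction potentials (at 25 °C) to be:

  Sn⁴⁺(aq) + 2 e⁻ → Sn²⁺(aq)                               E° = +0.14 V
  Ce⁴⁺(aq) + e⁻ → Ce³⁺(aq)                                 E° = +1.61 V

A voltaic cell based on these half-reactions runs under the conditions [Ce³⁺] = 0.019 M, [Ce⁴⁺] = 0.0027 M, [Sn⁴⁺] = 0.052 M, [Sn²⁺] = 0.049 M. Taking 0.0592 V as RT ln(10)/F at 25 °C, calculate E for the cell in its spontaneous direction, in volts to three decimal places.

+1.419 V

Ce⁴⁺/Ce³⁺ is the cathode (higher E°), Sn⁴⁺/Sn²⁺ the anode: E°cell = +1.61 − (+0.14) = +1.47 V, n = 2.
Overall: 2 Ce⁴⁺(aq) + Sn²⁺(aq) → 2 Ce³⁺(aq) + Sn⁴⁺(aq)
Q = [Ce³⁺]^2·[Sn⁴⁺] / ([Ce⁴⁺]^2·[Sn²⁺]); log Q = 1.721.
E = E° − (0.0592/n) log Q = +1.47 − (0.0592/2)(1.721) = +1.419 V.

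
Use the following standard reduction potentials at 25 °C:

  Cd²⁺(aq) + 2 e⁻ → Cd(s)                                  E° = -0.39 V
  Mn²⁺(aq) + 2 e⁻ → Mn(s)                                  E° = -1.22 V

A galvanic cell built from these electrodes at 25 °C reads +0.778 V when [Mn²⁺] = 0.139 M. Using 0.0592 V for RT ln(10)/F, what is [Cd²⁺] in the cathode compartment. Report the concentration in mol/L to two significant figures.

0.0024 M

Cd²⁺/Cd is the cathode, Mn²⁺/Mn the anode: E°cell = +0.83 V, n = 2.
Overall reaction: Cd²⁺(aq) + Mn(s) → Cd(s) + Mn²⁺(aq); Q = [Mn²⁺]^1/[Cd²⁺]^1.
From E = E° − (0.0592/n) log Q: log Q = (E° − E)·n/0.0592 = (+0.83 − (+0.778))·2/0.0592 = 1.7568.
So 1·log[Cd²⁺] = 1·log(0.139) − log Q = -0.8570 − (1.7568) = -2.6138; [Cd²⁺] = 10^(-2.6138) ≈ 0.0024 M.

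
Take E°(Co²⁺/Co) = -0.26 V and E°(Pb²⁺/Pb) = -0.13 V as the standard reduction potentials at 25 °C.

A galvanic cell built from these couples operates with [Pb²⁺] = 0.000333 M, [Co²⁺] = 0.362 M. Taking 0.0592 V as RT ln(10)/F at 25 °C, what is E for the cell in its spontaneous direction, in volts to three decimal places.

+0.040 V

Pb²⁺/Pb is the cathode (higher E°), Co²⁺/Co the anode: E°cell = -0.13 − (-0.26) = +0.13 V, n = 2.
Overall: Pb²⁺(aq) + Co(s) → Pb(s) + Co²⁺(aq)
Q = [Co²⁺] / ([Pb²⁺]); log Q = 3.036.
E = E° − (0.0592/n) log Q = +0.13 − (0.0592/2)(3.036) = +0.040 V.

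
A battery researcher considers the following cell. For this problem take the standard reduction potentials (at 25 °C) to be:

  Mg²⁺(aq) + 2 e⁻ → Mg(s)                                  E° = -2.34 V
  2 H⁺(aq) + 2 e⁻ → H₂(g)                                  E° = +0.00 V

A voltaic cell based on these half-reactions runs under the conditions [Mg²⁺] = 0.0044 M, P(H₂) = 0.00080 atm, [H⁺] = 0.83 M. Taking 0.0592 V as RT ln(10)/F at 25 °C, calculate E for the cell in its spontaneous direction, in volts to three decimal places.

+2.497 V

H⁺/H₂ is the cathode (higher E°), Mg²⁺/Mg the anode: E°cell = +0.00 − (-2.34) = +2.34 V, n = 2.
Overall: 2 H⁺(aq) + Mg(s) → H₂(g) + Mg²⁺(aq)
Q = P(H₂)·[Mg²⁺] / ([H⁺]^2); log Q = -5.292.
E = E° − (0.0592/n) log Q = +2.34 − (0.0592/2)(-5.292) = +2.497 V.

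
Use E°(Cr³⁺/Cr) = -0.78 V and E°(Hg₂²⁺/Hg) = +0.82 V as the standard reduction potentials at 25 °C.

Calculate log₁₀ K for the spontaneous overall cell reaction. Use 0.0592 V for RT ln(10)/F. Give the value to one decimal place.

162.2

Cathode: Hg₂²⁺/Hg; anode: Cr³⁺/Cr. E°cell = +1.60 V, n = 6.
log K = nE°cell / 0.0592 = (6)(+1.60) / 0.0592 = 162.2.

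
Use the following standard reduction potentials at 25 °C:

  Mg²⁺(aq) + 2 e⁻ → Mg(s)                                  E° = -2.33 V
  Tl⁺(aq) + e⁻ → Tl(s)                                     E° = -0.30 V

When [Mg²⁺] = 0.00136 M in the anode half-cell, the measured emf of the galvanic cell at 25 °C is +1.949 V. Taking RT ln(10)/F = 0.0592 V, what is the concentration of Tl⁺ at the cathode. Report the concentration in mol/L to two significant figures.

Tl⁺/Tl is the cathode, Mg²⁺/Mg the anode: E°cell = +2.03 V, n = 2.
Overall reaction: 2 Tl⁺(aq) + Mg(s) → 2 Tl(s) + Mg²⁺(aq); Q = [Mg²⁺]^1/[Tl⁺]^2.
From E = E° − (0.0592/n) log Q: log Q = (E° − E)·n/0.0592 = (+2.03 − (+1.949))·2/0.0592 = 2.7365.
So 2·log[Tl⁺] = 1·log(0.00136) − log Q = -2.8665 − (2.7365) = -5.6030; log[Tl⁺] = -5.6030 / 2 = -2.8015; [Tl⁺] = 10^(-2.8015) ≈ 0.0016 M.

0.0016 M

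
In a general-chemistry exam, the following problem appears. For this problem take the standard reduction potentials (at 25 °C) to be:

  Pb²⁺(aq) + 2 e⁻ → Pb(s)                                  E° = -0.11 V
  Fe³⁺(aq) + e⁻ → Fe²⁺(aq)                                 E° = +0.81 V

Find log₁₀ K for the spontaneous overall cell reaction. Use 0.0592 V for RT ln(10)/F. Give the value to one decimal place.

31.1

Cathode: Fe³⁺/Fe²⁺; anode: Pb²⁺/Pb. E°cell = +0.92 V, n = 2.
log K = nE°cell / 0.0592 = (2)(+0.92) / 0.0592 = 31.1.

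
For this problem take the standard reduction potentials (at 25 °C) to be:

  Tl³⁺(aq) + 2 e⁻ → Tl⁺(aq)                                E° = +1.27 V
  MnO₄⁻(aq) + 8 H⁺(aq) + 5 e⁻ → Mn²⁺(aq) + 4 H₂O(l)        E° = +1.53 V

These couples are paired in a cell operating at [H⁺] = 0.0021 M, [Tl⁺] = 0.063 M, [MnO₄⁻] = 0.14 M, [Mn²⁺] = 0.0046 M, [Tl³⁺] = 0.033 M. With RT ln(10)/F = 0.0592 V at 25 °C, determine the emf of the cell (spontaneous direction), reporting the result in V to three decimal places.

+0.032 V

MnO₄⁻/Mn²⁺ is the cathode (higher E°), Tl³⁺/Tl⁺ the anode: E°cell = +1.53 − (+1.27) = +0.26 V, n = 10.
Overall: 2 MnO₄⁻(aq) + 16 H⁺(aq) + 5 Tl⁺(aq) → 2 Mn²⁺(aq) + 8 H₂O(l) + 5 Tl³⁺(aq)
Q = [Mn²⁺]^2·[Tl³⁺]^5 / ([MnO₄⁻]^2·[H⁺]^16·[Tl⁺]^5); log Q = 38.474.
E = E° − (0.0592/n) log Q = +0.26 − (0.0592/10)(38.474) = +0.032 V.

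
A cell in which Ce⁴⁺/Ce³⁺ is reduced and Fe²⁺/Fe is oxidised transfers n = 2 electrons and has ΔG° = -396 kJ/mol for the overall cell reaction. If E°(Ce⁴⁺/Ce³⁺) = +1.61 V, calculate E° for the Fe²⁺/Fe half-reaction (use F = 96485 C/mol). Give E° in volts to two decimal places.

-0.44 V

E°cell = −ΔG°/(nF) = −(-396×10³)/((2)(96485)) = +2.052 V.
Since Ce⁴⁺/Ce³⁺ is the cathode and Fe²⁺/Fe the anode, E°cell = E°(Ce⁴⁺/Ce³⁺) − E°(Fe²⁺/Fe).
So E°(Fe²⁺/Fe) = E°(Ce⁴⁺/Ce³⁺) − E°cell = (+1.61) − (+2.052) = -0.44 V.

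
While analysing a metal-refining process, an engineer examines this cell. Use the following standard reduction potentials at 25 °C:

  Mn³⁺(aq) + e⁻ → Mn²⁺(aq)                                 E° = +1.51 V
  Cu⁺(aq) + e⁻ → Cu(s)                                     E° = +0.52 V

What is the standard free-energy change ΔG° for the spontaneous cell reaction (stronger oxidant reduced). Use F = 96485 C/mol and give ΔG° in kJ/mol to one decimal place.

Mn³⁺/Mn²⁺ (E° = +1.51 V) is the cathode; Cu⁺/Cu (E° = +0.52 V) is the anode, so E°cell = +0.99 V.
Balancing electrons gives n = 1 (lcm of 1 and 1).
ΔG° = −nFE° = −(1)(96485)(+0.99) = -95,520 J = -95.5 kJ/mol.

-95.5 kJ/mol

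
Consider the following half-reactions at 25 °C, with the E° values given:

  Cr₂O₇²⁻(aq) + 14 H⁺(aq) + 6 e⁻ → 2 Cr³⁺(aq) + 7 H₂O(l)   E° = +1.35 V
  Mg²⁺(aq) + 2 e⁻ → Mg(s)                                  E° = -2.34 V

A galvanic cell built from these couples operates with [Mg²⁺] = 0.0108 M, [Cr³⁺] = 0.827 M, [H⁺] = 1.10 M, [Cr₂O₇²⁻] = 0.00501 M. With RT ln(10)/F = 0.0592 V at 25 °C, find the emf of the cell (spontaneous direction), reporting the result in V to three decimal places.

+3.733 V

Cr₂O₇²⁻/Cr³⁺ is the cathode (higher E°), Mg²⁺/Mg the anode: E°cell = +1.35 − (-2.34) = +3.69 V, n = 6.
Overall: Cr₂O₇²⁻(aq) + 14 H⁺(aq) + 3 Mg(s) → 2 Cr³⁺(aq) + 7 H₂O(l) + 3 Mg²⁺(aq)
Q = [Cr³⁺]^2·[Mg²⁺]^3 / ([Cr₂O₇²⁻]·[H⁺]^14); log Q = -4.344.
E = E° − (0.0592/n) log Q = +3.69 − (0.0592/6)(-4.344) = +3.733 V.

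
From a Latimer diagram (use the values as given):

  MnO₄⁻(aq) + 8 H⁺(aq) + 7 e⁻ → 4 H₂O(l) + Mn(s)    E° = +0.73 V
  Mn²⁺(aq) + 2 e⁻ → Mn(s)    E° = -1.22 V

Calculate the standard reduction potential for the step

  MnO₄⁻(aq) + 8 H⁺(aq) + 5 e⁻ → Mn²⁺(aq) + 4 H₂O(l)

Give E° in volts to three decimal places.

+1.510 V

Sequential free energies add, so n₃E°₃ = n₁E°₁ + n₂E°₂.
With n₃ = 7, and the known step contributing 2×(-1.22) V, the unknown satisfies 5·E° = 7×(+0.73) − 2×(-1.22) = +7.550.
E° = +7.550 / 5 = +1.510 V.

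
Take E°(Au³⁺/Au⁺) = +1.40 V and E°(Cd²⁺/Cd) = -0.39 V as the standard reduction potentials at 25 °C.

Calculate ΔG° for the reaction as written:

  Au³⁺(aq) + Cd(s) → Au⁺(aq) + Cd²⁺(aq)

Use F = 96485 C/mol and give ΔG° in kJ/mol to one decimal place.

-345.4 kJ/mol

As written, Au³⁺/Au⁺ is reduced (cathode) and Cd²⁺/Cd is oxidised (anode), so E°cell = (+1.40) − (-0.39) = +1.79 V.
Balancing electrons gives n = 2.
ΔG° = −nFE° = −(2)(96485)(+1.79) = -345,416 J = -345.4 kJ/mol.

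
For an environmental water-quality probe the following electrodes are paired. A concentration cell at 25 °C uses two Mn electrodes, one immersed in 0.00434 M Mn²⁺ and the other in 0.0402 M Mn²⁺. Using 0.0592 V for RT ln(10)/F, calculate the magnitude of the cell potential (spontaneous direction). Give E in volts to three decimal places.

+0.029 V

For a concentration cell E°cell = 0. The 0.0402 M side is the cathode (reduction is favoured where [Mn²⁺] is higher).
With n = 2, E = −(0.0592/2) log([Mn²⁺]ₐₙ/[Mn²⁺]꜀ₐₜ) = −(0.0592/2) log(0.00434/0.0402) = −(0.0592/2)(-0.967) = +0.029 V.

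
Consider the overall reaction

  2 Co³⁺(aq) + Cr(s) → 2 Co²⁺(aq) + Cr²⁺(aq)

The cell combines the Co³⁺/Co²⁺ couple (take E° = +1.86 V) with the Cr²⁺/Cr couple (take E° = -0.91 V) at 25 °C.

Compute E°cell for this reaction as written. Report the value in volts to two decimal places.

The Co³⁺/Co²⁺ couple has the higher reduction potential, so it is the cathode; Cr²⁺/Cr is oxidised at the anode.
E°cell = E°(cathode) − E°(anode) = (+1.86) − (-0.91) = +2.77 V.
Since E°cell > 0, the reaction is spontaneous under standard conditions.

+2.77 V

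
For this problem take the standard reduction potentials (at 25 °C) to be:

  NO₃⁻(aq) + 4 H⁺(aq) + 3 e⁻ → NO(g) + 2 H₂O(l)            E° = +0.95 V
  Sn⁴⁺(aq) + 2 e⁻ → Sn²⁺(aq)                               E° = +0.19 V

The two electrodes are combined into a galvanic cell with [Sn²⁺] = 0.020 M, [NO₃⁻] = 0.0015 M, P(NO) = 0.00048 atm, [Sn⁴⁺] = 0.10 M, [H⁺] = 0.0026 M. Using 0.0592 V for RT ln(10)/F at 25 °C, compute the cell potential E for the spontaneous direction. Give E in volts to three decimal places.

NO₃⁻/NO is the cathode (higher E°), Sn⁴⁺/Sn²⁺ the anode: E°cell = +0.95 − (+0.19) = +0.76 V, n = 6.
Overall: 2 NO₃⁻(aq) + 8 H⁺(aq) + 3 Sn²⁺(aq) → 2 NO(g) + 4 H₂O(l) + 3 Sn⁴⁺(aq)
Q = P(NO)^2·[Sn⁴⁺]^3 / ([NO₃⁻]^2·[H⁺]^8·[Sn²⁺]^3); log Q = 21.787.
E = E° − (0.0592/n) log Q = +0.76 − (0.0592/6)(21.787) = +0.545 V.

+0.545 V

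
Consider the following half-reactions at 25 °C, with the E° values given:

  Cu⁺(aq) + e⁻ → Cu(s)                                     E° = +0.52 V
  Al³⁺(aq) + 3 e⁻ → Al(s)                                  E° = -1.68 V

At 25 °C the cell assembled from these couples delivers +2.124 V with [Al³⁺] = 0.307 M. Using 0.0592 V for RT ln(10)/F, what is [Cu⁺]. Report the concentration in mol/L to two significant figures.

0.035 M

Cu⁺/Cu is the cathode, Al³⁺/Al the anode: E°cell = +2.20 V, n = 3.
Overall reaction: 3 Cu⁺(aq) + Al(s) → 3 Cu(s) + Al³⁺(aq); Q = [Al³⁺]^1/[Cu⁺]^3.
From E = E° − (0.0592/n) log Q: log Q = (E° − E)·n/0.0592 = (+2.20 − (+2.124))·3/0.0592 = 3.8514.
So 3·log[Cu⁺] = 1·log(0.307) − log Q = -0.5129 − (3.8514) = -4.3643; log[Cu⁺] = -4.3643 / 3 = -1.4548; [Cu⁺] = 10^(-1.4548) ≈ 0.035 M.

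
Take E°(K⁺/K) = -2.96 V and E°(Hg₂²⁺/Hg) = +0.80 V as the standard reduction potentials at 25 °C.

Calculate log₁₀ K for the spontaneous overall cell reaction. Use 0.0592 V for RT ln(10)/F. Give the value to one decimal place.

Cathode: Hg₂²⁺/Hg; anode: K⁺/K. E°cell = +3.76 V, n = 2.
log K = nE°cell / 0.0592 = (2)(+3.76) / 0.0592 = 127.0.

127.0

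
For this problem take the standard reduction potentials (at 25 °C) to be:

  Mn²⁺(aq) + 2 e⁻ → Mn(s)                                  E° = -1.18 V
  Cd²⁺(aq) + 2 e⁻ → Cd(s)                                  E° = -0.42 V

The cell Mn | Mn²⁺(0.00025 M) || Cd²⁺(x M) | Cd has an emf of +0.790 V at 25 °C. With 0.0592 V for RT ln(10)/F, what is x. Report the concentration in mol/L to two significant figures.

0.0026 M

Cd²⁺/Cd is the cathode, Mn²⁺/Mn the anode: E°cell = +0.76 V, n = 2.
Overall reaction: Cd²⁺(aq) + Mn(s) → Cd(s) + Mn²⁺(aq); Q = [Mn²⁺]^1/[Cd²⁺]^1.
From E = E° − (0.0592/n) log Q: log Q = (E° − E)·n/0.0592 = (+0.76 − (+0.790))·2/0.0592 = -1.0135.
So 1·log[Cd²⁺] = 1·log(0.00025) − log Q = -3.6021 − (-1.0135) = -2.5886; [Cd²⁺] = 10^(-2.5886) ≈ 0.0026 M.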